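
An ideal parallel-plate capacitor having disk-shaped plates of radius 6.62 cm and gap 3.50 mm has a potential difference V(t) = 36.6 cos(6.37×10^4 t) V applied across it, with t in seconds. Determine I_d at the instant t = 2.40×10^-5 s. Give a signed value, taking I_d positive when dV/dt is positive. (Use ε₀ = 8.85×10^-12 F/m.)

-8.11×10^-5 A

C = ε₀A/d = (8.85×10^-12)(0.01377)/(3.50×10^-3) = 3.482×10^-11 F. dV/dt = V₀ω·−sin(ωt); at ωt = 1.5288 rad this factor is -0.9991.
I_d = C dV/dt = (3.482×10^-11)(36.6)(6.37×10^4)(-0.9991) = -8.11×10^-5 A.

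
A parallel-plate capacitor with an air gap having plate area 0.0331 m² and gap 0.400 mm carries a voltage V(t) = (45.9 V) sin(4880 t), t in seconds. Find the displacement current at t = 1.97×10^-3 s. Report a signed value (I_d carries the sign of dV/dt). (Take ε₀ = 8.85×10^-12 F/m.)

C = ε₀A/d = (8.85×10^-12)(0.0331)/(4.00×10^-4) = 7.323×10^-10 F. dV/dt = V₀ω·cos(ωt); at ωt = 9.6136 rad this factor is -0.9822.
I_d = C dV/dt = (7.323×10^-10)(45.9)(4880)(-0.9822) = -1.61×10^-4 A.

-1.61×10^-4 A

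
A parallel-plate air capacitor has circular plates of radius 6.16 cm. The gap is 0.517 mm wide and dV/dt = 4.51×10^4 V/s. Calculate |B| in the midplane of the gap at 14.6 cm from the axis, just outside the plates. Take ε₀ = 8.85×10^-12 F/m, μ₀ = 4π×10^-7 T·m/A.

1.26×10^-11 T

I_d = C dV/dt with C = ε₀πR²/d = 2.040×10^-10 F, so I_d = (2.040×10^-10)(4.51×10^4) = 9.200×10^-6 A.
With r > R the enclosed displacement current is the full I_d; B = μ₀ I_d / (2πr) = 1.26×10^-11 T.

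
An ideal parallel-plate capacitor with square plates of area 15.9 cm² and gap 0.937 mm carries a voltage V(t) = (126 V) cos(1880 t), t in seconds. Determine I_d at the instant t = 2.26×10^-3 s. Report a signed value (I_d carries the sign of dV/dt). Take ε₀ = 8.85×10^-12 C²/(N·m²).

3.18×10^-6 A

dE/dt = (V₀ω/d)·−sin(ωt) with ωt = 4.2488 rad: (126)(1880)(0.8945)/(9.37×10^-4) = 2.261×10^8 V/(m·s).
I_d = ε₀ A dE/dt = (8.85×10^-12)(1.59×10^-3)(2.261×10^8) = 3.18×10^-6 A.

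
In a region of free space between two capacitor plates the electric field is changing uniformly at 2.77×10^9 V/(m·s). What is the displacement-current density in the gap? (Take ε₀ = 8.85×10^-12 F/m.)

0.0245 A/m²

J_d = ε₀ ∂E/∂t, so J_d = 0.0245 A/m².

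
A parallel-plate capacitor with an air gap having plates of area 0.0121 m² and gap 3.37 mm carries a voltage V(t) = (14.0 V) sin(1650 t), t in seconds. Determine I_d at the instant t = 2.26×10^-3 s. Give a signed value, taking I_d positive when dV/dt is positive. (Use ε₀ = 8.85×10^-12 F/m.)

-6.11×10^-7 A

dV/dt = (14.0)(1650)·cos(3.729) = -1.923×10^4 V/s.
I_d = C dV/dt with C = ε₀A/d = (8.85×10^-12)(0.0121)/(3.37×10^-3) = 3.178×10^-11 F, so I_d = (3.178×10^-11)(-1.923×10^4) = -6.11×10^-7 A.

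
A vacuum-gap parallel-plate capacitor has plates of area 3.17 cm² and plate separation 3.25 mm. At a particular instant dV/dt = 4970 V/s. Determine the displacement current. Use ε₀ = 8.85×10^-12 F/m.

4.29×10^-9 A

E = V/d so dE/dt = (dV/dt)/d = 1.529×10^6 V/(m·s), and I_d = ε₀ A dE/dt = (8.85×10^-12)(3.17×10^-4)(1.529×10^6) = 4.29×10^-9 A.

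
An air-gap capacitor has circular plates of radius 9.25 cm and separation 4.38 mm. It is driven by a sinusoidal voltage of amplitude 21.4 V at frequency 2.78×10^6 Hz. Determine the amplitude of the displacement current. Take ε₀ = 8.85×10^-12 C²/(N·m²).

C = ε₀A/d = (8.85×10^-12)(0.02688)/(4.38×10^-3) = 5.431×10^-11 F; ω = 2πf = 1.747×10^7 rad/s.
I_d = C dV/dt, so |I_d|_max = C V₀ ω = (5.431×10^-11)(21.4)(1.747×10^7) = 0.0203 A.

0.0203 A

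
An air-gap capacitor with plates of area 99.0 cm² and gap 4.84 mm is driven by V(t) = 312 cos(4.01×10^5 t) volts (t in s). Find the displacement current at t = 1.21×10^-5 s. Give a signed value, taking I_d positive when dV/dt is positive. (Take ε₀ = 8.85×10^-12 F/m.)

dV/dt = (312)(4.01×10^5)·−sin(4.8521) = 1.239×10^8 V/s.
I_d = C dV/dt with C = ε₀A/d = (8.85×10^-12)(9.90×10^-3)/(4.84×10^-3) = 1.810×10^-11 F, so I_d = (1.810×10^-11)(1.239×10^8) = 2.24×10^-3 A.

2.24×10^-3 A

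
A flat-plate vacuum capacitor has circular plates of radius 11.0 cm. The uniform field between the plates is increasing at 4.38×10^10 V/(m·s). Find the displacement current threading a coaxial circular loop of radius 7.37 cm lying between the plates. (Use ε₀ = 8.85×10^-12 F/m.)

6.61×10^-3 A

I_d = ε₀ dΦ_E/dt = ε₀ πR² (dE/dt) = (8.85×10^-12)(0.03801)(4.38×10^10) = 0.01473 A through the full plate area.
The field is uniform, so I_d,enc = I_d (r/R)² = (0.01473)(7.37/11.0)² = 6.61×10^-3 A.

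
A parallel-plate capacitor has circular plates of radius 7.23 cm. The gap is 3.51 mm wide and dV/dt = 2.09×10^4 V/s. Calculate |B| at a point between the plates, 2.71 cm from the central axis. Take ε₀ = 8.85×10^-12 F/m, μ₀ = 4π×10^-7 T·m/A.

With E = V/d, dE/dt = 5.954×10^6 V/(m·s) and πR² = 0.01642 m², giving I_d = ε₀ πR² dE/dt = 8.652×10^-7 A.
For r < R the Ampère–Maxwell law gives B(2πr) = μ₀ I_d (r²/R²), so B = μ₀ I_d r/(2πR²) = (4π×10^-7)(8.652×10^-7)(0.0271)/(2π·0.0723²) = 8.97×10^-13 T.

8.97×10^-13 T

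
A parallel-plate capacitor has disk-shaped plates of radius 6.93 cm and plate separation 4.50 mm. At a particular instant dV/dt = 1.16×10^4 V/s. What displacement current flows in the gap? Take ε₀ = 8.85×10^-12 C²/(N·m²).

3.44×10^-7 A

E = V/d so dE/dt = (dV/dt)/d = 2.578×10^6 V/(m·s), and I_d = ε₀ A dE/dt = (8.85×10^-12)(0.01509)(2.578×10^6) = 3.44×10^-7 A.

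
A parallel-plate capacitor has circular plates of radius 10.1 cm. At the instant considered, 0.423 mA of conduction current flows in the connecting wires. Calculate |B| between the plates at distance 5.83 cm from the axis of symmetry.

4.83×10^-10 T

Between the plates the displacement current equals the wire current: I_d = 0.423 mA = 4.23×10^-4 A.
An Ampèrian loop of radius r encloses a fraction (r/R)² of I_d. Then B·2πr = μ₀ I_d (r/R)², giving B = μ₀ I_d r/(2πR²) = 4.83×10^-10 T.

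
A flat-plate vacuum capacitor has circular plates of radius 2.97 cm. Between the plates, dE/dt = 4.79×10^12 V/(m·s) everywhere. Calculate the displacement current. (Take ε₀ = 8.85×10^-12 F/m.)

The displacement current is ε₀ times dΦ_E/dt = ε₀ A dE/dt = (8.85×10^-12)(2.771×10^-3)(4.79×10^12) = 0.117 A.

0.117 A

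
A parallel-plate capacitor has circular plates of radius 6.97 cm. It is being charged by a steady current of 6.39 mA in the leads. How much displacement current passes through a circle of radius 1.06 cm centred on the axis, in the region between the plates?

1.48×10^-4 A

By continuity the displacement current in the gap matches the conduction current: I_d = 6.39×10^-3 A.
Through an area πr² the displacement current is I_d·(πr²/πR²) = I_d (r/R)² = 1.48×10^-4 A.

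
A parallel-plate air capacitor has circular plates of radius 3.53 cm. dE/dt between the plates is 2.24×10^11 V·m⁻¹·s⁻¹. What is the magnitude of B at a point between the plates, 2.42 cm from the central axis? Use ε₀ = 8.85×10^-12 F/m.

I_d = ε₀ dΦ_E/dt = ε₀ πR² (dE/dt) = (8.85×10^-12)(3.915×10^-3)(2.24×10^11) = 7.761×10^-3 A through the full plate area.
For r < R the Ampère–Maxwell law gives B(2πr) = μ₀ I_d (r²/R²), so B = μ₀ I_d r/(2πR²) = (4π×10^-7)(7.761×10^-3)(0.0242)/(2π·0.0353²) = 3.01×10^-8 T.

3.01×10^-8 T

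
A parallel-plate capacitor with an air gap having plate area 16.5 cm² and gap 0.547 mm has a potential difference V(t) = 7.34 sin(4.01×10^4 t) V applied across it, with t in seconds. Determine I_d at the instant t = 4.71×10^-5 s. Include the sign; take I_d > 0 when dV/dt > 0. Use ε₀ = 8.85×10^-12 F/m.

dE/dt = (V₀ω/d)·cos(ωt) with ωt = 1.88871 rad: (7.34)(4.01×10^4)(-0.3126)/(5.47×10^-4) = -1.682×10^8 V/(m·s).
I_d = ε₀ A dE/dt = (8.85×10^-12)(1.65×10^-3)(-1.682×10^8) = -2.46×10^-6 A.

-2.46×10^-6 A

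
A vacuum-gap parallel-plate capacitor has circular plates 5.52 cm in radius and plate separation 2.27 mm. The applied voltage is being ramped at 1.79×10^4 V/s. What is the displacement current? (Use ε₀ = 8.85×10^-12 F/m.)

6.68×10^-7 A

E = V/d so dE/dt = (dV/dt)/d = 7.885×10^6 V/(m·s), and I_d = ε₀ A dE/dt = (8.85×10^-12)(9.573×10^-3)(7.885×10^6) = 6.68×10^-7 A.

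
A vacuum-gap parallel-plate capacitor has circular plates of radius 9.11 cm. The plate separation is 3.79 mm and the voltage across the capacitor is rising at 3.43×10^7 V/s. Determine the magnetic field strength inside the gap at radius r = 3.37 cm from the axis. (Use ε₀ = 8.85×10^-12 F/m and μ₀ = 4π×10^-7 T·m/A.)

1.70×10^-9 T

I_d = C dV/dt with C = ε₀πR²/d = 6.088×10^-11 F, so I_d = (6.088×10^-11)(3.43×10^7) = 2.088×10^-3 A.
For r < R the Ampère–Maxwell law gives B(2πr) = μ₀ I_d (r²/R²), so B = μ₀ I_d r/(2πR²) = (4π×10^-7)(2.088×10^-3)(0.0337)/(2π·0.0911²) = 1.70×10^-9 T.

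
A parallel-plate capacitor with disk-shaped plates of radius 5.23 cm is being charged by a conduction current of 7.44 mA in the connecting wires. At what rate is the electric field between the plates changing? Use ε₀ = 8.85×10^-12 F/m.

9.78×10^10 V/(m·s)

Charge continuity gives I_d = I = 7.44×10^-3 A between the plates.
Since I_d = ε₀ A dE/dt, dE/dt = I_d/(ε₀A) = (7.44×10^-3)/((8.85×10^-12)(8.593×10^-3)) = 9.78×10^10 V/(m·s).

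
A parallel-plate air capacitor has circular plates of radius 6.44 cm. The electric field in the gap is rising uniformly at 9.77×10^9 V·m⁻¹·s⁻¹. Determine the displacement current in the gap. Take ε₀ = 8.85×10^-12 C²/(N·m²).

1.13×10^-3 A

I_d = ε₀ A (dE/dt) = (8.85×10^-12)(0.01303 m²)(9.77×10^9) = 1.13×10^-3 A.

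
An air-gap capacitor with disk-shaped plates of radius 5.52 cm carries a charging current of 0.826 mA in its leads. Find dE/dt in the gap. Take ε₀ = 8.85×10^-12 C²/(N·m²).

9.75×10^9 V/(m·s)

By continuity, I_d in the gap equals the 0.826 mA flowing in the wire.
Then dE/dt = I_d/(ε₀A) = 9.75×10^9 V/(m·s).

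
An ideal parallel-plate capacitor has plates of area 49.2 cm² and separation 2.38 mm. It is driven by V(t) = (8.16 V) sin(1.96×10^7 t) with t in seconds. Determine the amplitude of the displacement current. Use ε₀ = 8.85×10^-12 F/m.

The displacement current equals the conduction current C dV/dt, which peaks at C V₀ ω.
With C = ε₀A/d = (8.85×10^-12)(4.92×10^-3)/(2.38×10^-3) = 1.829×10^-11 F and ω = 1.96×10^7 rad/s, I_d,max = (1.829×10^-11)(8.16)(1.96×10^7) = 2.93×10^-3 A.

2.93×10^-3 A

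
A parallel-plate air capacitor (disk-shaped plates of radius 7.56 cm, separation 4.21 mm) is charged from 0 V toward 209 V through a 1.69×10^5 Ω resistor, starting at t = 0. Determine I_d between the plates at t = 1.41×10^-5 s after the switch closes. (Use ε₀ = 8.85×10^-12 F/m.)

With C = ε₀A/d = (8.85×10^-12)(0.01796)/(4.21×10^-3) = 3.775×10^-11 F, the time constant is τ = RC = 6.380×10^-6 s, so t/τ = 2.210 and e^(−t/τ) = 0.1097.
I_d = I_cond = (V₀/R) e^(−t/τ) = (1.237×10^-3)(0.1097) = 1.36×10^-4 A.

1.36×10^-4 A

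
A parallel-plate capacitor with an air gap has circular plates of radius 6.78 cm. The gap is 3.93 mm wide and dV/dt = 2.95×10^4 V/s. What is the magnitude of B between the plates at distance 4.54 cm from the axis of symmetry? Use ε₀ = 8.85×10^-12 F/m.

1.89×10^-12 T

With E = V/d, dE/dt = 7.506×10^6 V/(m·s) and πR² = 0.01444 m², giving I_d = ε₀ πR² dE/dt = 9.592×10^-7 A.
∮B·dl = μ₀ I_d,enc with I_d,enc = I_d r²/R² = 4.301×10^-7 A; so B = μ₀ I_d,enc/(2πr) = 1.89×10^-12 T.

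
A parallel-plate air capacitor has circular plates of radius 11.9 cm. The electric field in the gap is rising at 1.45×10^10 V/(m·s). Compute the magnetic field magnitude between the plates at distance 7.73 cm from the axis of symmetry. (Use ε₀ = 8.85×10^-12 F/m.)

6.23×10^-9 T

I_d = ε₀ dΦ_E/dt = ε₀ πR² (dE/dt) = (8.85×10^-12)(0.04449)(1.45×10^10) = 5.709×10^-3 A through the full plate area.
For r < R the Ampère–Maxwell law gives B(2πr) = μ₀ I_d (r²/R²), so B = μ₀ I_d r/(2πR²) = (4π×10^-7)(5.709×10^-3)(0.0773)/(2π·0.119²) = 6.23×10^-9 T.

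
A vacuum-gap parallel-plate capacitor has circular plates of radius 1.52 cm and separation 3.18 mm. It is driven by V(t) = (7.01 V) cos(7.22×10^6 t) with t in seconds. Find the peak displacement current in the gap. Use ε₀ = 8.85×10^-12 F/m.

1.02×10^-4 A

C = ε₀A/d = (8.85×10^-12)(7.258×10^-4)/(3.18×10^-3) = 2.020×10^-12 F; ω = 7.22×10^6 rad/s.
I_d = C dV/dt, so |I_d|_max = C V₀ ω = (2.020×10^-12)(7.01)(7.22×10^6) = 1.02×10^-4 A.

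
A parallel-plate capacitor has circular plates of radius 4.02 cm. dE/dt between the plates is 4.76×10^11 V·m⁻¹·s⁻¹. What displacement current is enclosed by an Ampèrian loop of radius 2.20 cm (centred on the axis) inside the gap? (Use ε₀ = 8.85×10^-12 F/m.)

6.41×10^-3 A

Total displacement current: I_d = ε₀(πR²)(dE/dt) = (8.85×10^-12)(5.077×10^-3)(4.76×10^11) = 0.02139 A.
The field is uniform, so I_d,enc = I_d (r/R)² = (0.02139)(2.20/4.02)² = 6.41×10^-3 A.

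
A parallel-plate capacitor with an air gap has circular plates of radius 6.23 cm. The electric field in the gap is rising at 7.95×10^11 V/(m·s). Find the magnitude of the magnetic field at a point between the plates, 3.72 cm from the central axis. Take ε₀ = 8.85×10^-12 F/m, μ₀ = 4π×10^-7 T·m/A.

Through the whole plate area (πR² = 0.01219 m²), I_d = ε₀ πR² dE/dt = 0.08577 A.
For r < R the Ampère–Maxwell law gives B(2πr) = μ₀ I_d (r²/R²), so B = μ₀ I_d r/(2πR²) = (4π×10^-7)(0.08577)(0.0372)/(2π·0.0623²) = 1.64×10^-7 T.

1.64×10^-7 T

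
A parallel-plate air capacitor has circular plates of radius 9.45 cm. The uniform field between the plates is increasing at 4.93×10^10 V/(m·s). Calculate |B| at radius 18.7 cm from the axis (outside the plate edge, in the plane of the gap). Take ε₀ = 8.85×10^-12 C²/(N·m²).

I_d = ε₀ dΦ_E/dt = ε₀ πR² (dE/dt) = (8.85×10^-12)(0.02806)(4.93×10^10) = 0.01224 A through the full plate area.
Outside the plates the loop encloses all of I_d, so B·2πr = μ₀ I_d and B = 1.31×10^-8 T.

1.31×10^-8 T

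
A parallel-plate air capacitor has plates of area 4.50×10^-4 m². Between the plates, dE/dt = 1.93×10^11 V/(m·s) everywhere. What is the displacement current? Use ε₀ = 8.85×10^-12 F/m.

7.69×10^-4 A

With a uniform field, Φ_E = EA, so I_d = ε₀ A dE/dt = 7.69×10^-4 A.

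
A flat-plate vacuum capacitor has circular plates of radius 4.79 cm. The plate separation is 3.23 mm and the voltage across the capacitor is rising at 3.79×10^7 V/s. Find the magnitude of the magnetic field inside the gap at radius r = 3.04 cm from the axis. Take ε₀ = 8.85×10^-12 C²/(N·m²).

1.98×10^-9 T

With E = V/d, dE/dt = 1.173×10^10 V/(m·s) and πR² = 7.208×10^-3 m², giving I_d = ε₀ πR² dE/dt = 7.483×10^-4 A.
An Ampèrian loop of radius r encloses a fraction (r/R)² of I_d. Then B·2πr = μ₀ I_d (r/R)², giving B = μ₀ I_d r/(2πR²) = 1.98×10^-9 T.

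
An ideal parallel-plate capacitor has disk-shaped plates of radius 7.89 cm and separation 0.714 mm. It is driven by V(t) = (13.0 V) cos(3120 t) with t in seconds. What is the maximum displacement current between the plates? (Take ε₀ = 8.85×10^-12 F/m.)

9.83×10^-6 A

C = ε₀A/d = (8.85×10^-12)(0.01956)/(7.14×10^-4) = 2.424×10^-10 F; ω = 3120 rad/s.
I_d = C dV/dt, so |I_d|_max = C V₀ ω = (2.424×10^-10)(13.0)(3120) = 9.83×10^-6 A.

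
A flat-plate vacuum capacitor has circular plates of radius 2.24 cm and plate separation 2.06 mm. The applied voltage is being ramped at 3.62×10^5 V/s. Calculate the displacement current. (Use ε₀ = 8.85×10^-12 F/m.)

The field between the plates is E = V/d, so dE/dt = (3.62×10^5)/(2.06×10^-3 m) = 1.757×10^8 V/(m·s).
I_d = ε₀ A (dE/dt) = (8.85×10^-12)(1.576×10^-3)(1.757×10^8) = 2.45×10^-6 A.

2.45×10^-6 A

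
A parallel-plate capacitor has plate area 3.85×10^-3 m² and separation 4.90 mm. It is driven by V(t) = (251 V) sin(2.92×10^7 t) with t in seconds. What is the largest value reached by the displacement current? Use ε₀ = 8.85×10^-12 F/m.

The displacement current equals the conduction current C dV/dt, which peaks at C V₀ ω.
With C = ε₀A/d = (8.85×10^-12)(3.85×10^-3)/(4.90×10^-3) = 6.954×10^-12 F and ω = 2.92×10^7 rad/s, I_d,max = (6.954×10^-12)(251)(2.92×10^7) = 0.0510 A.

0.0510 A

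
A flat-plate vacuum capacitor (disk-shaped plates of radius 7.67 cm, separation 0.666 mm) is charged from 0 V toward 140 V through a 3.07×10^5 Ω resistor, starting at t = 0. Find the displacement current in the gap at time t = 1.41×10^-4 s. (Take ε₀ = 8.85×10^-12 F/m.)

7.03×10^-5 A

C = ε₀A/d = (8.85×10^-12)(0.01848)/(6.66×10^-4) = 2.456×10^-10 F, so τ = RC = 7.540×10^-5 s.
The conduction current is I(t) = (V₀/R) e^(−t/τ), and the displacement current between the plates equals it.
t/τ = 1.870; I_d = (140/3.07×10^5) · e^(−1.870) = (4.560×10^-4)(0.1541) = 7.03×10^-5 A.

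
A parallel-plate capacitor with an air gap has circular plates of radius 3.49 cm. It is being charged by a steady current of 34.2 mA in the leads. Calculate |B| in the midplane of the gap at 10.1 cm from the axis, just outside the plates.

6.77×10^-8 T

Between the plates the displacement current equals the wire current: I_d = 34.2 mA = 0.0342 A.
With r > R the enclosed displacement current is the full I_d; B = μ₀ I_d / (2πr) = 6.77×10^-8 T.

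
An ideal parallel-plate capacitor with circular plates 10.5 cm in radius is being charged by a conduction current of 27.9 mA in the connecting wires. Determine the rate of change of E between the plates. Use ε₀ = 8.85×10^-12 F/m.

By continuity, I_d in the gap equals the 27.9 mA flowing in the wire.
Inverting I_d = ε₀ A dE/dt gives dE/dt = 0.0279 / (8.85×10^-12 · 0.03464) = 9.10×10^10 V/(m·s).

9.10×10^10 V/(m·s)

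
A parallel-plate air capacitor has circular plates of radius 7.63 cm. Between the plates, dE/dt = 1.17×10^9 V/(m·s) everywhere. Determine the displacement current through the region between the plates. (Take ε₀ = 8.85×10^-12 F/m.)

I_d = ε₀ A (dE/dt) = (8.85×10^-12)(0.01829 m²)(1.17×10^9) = 1.89×10^-4 A.

1.89×10^-4 A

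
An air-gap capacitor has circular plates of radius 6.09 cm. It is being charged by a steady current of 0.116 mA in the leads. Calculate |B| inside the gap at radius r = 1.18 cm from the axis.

7.38×10^-11 T

Between the plates the displacement current equals the wire current: I_d = 0.116 mA = 1.16×10^-4 A.
An Ampèrian loop of radius r encloses a fraction (r/R)² of I_d. Then B·2πr = μ₀ I_d (r/R)², giving B = μ₀ I_d r/(2πR²) = 7.38×10^-11 T.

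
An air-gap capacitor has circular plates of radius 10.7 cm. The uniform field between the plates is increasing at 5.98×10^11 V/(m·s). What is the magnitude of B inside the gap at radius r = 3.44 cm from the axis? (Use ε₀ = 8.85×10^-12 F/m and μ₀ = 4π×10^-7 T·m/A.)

1.14×10^-7 T

I_d = ε₀ dΦ_E/dt = ε₀ πR² (dE/dt) = (8.85×10^-12)(0.03597)(5.98×10^11) = 0.1904 A through the full plate area.
∮B·dl = μ₀ I_d,enc with I_d,enc = I_d r²/R² = 0.01968 A; so B = μ₀ I_d,enc/(2πr) = 1.14×10^-7 T.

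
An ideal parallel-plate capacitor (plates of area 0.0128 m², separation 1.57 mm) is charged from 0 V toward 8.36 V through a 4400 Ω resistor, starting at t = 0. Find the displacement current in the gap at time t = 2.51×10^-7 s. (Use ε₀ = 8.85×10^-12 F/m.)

8.62×10^-4 A

C = ε₀A/d = (8.85×10^-12)(0.0128)/(1.57×10^-3) = 7.215×10^-11 F and τ = RC = 3.175×10^-7 s. I_d in the gap equals the RC charging current.
I_d(t) = (V₀/R) e^(−t/τ) = 1.900×10^-3 · e^(−0.7906) = 8.62×10^-4 A.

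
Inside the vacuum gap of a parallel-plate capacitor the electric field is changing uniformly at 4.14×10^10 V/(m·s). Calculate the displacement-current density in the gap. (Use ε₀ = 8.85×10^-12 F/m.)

J_d = ε₀ dE/dt = (8.85×10^-12)(4.14×10^10) = 0.366 A/m².

0.366 A/m²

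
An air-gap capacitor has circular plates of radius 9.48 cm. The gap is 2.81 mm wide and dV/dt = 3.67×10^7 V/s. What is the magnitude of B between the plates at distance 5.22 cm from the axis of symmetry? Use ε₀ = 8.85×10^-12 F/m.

3.79×10^-9 T

dE/dt = (dV/dt)/d = 1.306×10^10 V/(m·s); I_d = ε₀(πR²)(dE/dt) = (8.85×10^-12)(0.02823)(1.306×10^10) = 3.263×10^-3 A.
∮B·dl = μ₀ I_d,enc with I_d,enc = I_d r²/R² = 9.893×10^-4 A; so B = μ₀ I_d,enc/(2πr) = 3.79×10^-9 T.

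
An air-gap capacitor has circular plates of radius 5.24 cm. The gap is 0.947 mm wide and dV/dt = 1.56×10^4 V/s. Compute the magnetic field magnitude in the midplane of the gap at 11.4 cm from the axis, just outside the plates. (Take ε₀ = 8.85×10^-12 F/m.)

dE/dt = (dV/dt)/d = 1.647×10^7 V/(m·s); I_d = ε₀(πR²)(dE/dt) = (8.85×10^-12)(8.626×10^-3)(1.647×10^7) = 1.257×10^-6 A.
Outside the plates the loop encloses all of I_d, so B·2πr = μ₀ I_d and B = 2.21×10^-12 T.

2.21×10^-12 T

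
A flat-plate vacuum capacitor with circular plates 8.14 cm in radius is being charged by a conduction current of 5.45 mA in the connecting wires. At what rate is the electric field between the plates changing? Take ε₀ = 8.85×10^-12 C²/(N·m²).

The displacement current between the plates equals the conduction current, I_d = 5.45 mA.
Since I_d = ε₀ A dE/dt, dE/dt = I_d/(ε₀A) = (5.45×10^-3)/((8.85×10^-12)(0.02082)) = 2.96×10^10 V/(m·s).

2.96×10^10 V/(m·s)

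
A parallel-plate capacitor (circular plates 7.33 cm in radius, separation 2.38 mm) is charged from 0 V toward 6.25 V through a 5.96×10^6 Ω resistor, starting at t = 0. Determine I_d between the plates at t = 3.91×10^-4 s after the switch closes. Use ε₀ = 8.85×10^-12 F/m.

C = ε₀A/d = (8.85×10^-12)(0.01688)/(2.38×10^-3) = 6.277×10^-11 F and τ = RC = 3.741×10^-4 s. I_d in the gap equals the RC charging current.
I_d(t) = (V₀/R) e^(−t/τ) = 1.049×10^-6 · e^(−1.045) = 3.69×10^-7 A.

3.69×10^-7 A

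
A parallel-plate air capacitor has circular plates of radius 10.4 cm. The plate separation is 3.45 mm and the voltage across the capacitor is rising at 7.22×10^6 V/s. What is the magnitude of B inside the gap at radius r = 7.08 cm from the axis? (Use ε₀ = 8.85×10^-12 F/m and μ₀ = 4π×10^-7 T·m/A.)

dE/dt = (dV/dt)/d = 2.093×10^9 V/(m·s); I_d = ε₀(πR²)(dE/dt) = (8.85×10^-12)(0.03398)(2.093×10^9) = 6.294×10^-4 A.
∮B·dl = μ₀ I_d,enc with I_d,enc = I_d r²/R² = 2.917×10^-4 A; so B = μ₀ I_d,enc/(2πr) = 8.24×10^-10 T.

8.24×10^-10 T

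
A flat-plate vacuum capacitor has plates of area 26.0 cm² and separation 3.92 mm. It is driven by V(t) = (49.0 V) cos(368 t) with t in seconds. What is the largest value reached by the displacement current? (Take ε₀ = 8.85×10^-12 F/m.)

1.06×10^-7 A

C = ε₀A/d = (8.85×10^-12)(2.60×10^-3)/(3.92×10^-3) = 5.870×10^-12 F; ω = 368 rad/s.
I_d = C dV/dt, so |I_d|_max = C V₀ ω = (5.870×10^-12)(49.0)(368) = 1.06×10^-7 A.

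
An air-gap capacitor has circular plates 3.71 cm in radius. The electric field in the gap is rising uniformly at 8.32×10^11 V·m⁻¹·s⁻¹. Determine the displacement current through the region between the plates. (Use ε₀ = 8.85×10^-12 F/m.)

0.0318 A

I_d = ε₀ A (dE/dt) = (8.85×10^-12)(4.324×10^-3 m²)(8.32×10^11) = 0.0318 A.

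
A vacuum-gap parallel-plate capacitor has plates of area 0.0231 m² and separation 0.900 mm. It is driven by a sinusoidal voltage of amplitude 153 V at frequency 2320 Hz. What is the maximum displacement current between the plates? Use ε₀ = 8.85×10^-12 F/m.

5.07×10^-4 A

(dE/dt)_max = V₀ω/d = 2.479×10^9 V/(m·s); ω = 2πf = 1.458×10^4 rad/s.
I_d,max = ε₀ A (dE/dt)_max = (8.85×10^-12)(0.0231)(2.479×10^9) = 5.07×10^-4 A.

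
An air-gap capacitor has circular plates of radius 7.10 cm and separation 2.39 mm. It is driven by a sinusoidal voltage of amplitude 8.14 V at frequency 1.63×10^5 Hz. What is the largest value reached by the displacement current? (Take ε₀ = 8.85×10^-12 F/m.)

4.89×10^-4 A

(dE/dt)_max = V₀ω/d = 3.488×10^9 V/(m·s); ω = 2πf = 1.024×10^6 rad/s.
I_d,max = ε₀ A (dE/dt)_max = (8.85×10^-12)(0.01584)(3.488×10^9) = 4.89×10^-4 A.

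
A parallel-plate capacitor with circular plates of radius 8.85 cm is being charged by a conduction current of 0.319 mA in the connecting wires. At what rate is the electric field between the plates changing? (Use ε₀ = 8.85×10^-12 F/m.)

Charge continuity gives I_d = I = 3.19×10^-4 A between the plates.
Inverting I_d = ε₀ A dE/dt gives dE/dt = 3.19×10^-4 / (8.85×10^-12 · 0.02461) = 1.46×10^9 V/(m·s).

1.46×10^9 V/(m·s)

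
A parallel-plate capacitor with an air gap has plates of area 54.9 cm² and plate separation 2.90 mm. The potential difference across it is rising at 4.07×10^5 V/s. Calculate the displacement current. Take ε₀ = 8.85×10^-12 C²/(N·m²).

E = V/d so dE/dt = (dV/dt)/d = 1.403×10^8 V/(m·s), and I_d = ε₀ A dE/dt = (8.85×10^-12)(5.49×10^-3)(1.403×10^8) = 6.82×10^-6 A.

6.82×10^-6 A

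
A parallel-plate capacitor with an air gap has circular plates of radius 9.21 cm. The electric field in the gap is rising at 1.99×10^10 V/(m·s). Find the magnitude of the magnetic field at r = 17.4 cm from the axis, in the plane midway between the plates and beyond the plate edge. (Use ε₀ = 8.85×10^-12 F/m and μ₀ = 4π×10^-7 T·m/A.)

5.39×10^-9 T

I_d = ε₀ dΦ_E/dt = ε₀ πR² (dE/dt) = (8.85×10^-12)(0.02665)(1.99×10^10) = 4.693×10^-3 A through the full plate area.
Outside the plates the loop encloses all of I_d, so B·2πr = μ₀ I_d and B = 5.39×10^-9 T.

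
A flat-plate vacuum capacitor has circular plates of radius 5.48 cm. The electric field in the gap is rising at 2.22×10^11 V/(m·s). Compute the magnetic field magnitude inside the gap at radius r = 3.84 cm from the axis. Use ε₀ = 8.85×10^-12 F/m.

4.74×10^-8 T

I_d = ε₀ dΦ_E/dt = ε₀ πR² (dE/dt) = (8.85×10^-12)(9.434×10^-3)(2.22×10^11) = 0.01853 A through the full plate area.
For r < R the Ampère–Maxwell law gives B(2πr) = μ₀ I_d (r²/R²), so B = μ₀ I_d r/(2πR²) = (4π×10^-7)(0.01853)(0.0384)/(2π·0.0548²) = 4.74×10^-8 T.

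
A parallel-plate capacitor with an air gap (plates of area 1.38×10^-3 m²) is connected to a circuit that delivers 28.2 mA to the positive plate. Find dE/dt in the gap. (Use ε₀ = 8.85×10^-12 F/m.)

The displacement current between the plates equals the conduction current, I_d = 28.2 mA.
Since I_d = ε₀ A dE/dt, dE/dt = I_d/(ε₀A) = (0.0282)/((8.85×10^-12)(1.38×10^-3)) = 2.31×10^12 V/(m·s).

2.31×10^12 V/(m·s)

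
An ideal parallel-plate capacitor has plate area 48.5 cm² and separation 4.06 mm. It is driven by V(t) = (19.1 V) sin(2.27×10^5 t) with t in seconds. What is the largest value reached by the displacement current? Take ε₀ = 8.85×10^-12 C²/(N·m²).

C = ε₀A/d = (8.85×10^-12)(4.85×10^-3)/(4.06×10^-3) = 1.057×10^-11 F; ω = 2.27×10^5 rad/s.
I_d = C dV/dt, so |I_d|_max = C V₀ ω = (1.057×10^-11)(19.1)(2.27×10^5) = 4.58×10^-5 A.

4.58×10^-5 A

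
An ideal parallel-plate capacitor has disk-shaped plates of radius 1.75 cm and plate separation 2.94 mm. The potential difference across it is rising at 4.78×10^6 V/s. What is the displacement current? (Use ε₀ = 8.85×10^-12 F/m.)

1.38×10^-5 A

The field between the plates is E = V/d, so dE/dt = (4.78×10^6)/(2.94×10^-3 m) = 1.626×10^9 V/(m·s).
I_d = ε₀ A (dE/dt) = (8.85×10^-12)(9.621×10^-4)(1.626×10^9) = 1.38×10^-5 A.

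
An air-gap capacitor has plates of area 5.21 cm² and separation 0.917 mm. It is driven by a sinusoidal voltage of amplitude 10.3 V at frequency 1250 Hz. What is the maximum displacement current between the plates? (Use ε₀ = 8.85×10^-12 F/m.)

(dE/dt)_max = V₀ω/d = 8.822×10^7 V/(m·s); ω = 2πf = 7854 rad/s.
I_d,max = ε₀ A (dE/dt)_max = (8.85×10^-12)(5.21×10^-4)(8.822×10^7) = 4.07×10^-7 A.

4.07×10^-7 A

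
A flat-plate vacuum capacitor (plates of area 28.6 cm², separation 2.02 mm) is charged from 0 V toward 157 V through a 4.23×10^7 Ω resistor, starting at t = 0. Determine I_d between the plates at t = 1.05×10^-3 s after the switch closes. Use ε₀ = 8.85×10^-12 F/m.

C = ε₀A/d = (8.85×10^-12)(2.86×10^-3)/(2.02×10^-3) = 1.253×10^-11 F, so τ = RC = 5.300×10^-4 s.
The conduction current is I(t) = (V₀/R) e^(−t/τ), and the displacement current between the plates equals it.
t/τ = 1.981; I_d = (157/4.23×10^7) · e^(−1.981) = (3.712×10^-6)(0.1379) = 5.12×10^-7 A.

5.12×10^-7 A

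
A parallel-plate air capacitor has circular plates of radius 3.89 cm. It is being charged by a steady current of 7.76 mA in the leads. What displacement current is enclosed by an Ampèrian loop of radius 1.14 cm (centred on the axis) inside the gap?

6.66×10^-4 A

Between the plates the displacement current equals the wire current: I_d = 7.76 mA = 7.76×10^-3 A.
The field is uniform, so I_d,enc = I_d (r/R)² = (7.76×10^-3)(1.14/3.89)² = 6.66×10^-4 A.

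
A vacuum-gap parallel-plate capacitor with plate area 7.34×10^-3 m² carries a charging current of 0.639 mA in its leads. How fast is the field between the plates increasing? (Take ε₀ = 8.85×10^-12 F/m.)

9.84×10^9 V/(m·s)

The displacement current between the plates equals the conduction current, I_d = 0.639 mA.
Since I_d = ε₀ A dE/dt, dE/dt = I_d/(ε₀A) = (6.39×10^-4)/((8.85×10^-12)(7.34×10^-3)) = 9.84×10^9 V/(m·s).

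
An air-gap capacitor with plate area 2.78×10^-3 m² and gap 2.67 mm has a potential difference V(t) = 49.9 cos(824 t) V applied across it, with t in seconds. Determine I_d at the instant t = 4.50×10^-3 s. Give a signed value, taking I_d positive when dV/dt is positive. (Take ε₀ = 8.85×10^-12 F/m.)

dV/dt = (49.9)(824)·−sin(3.708) = 2.206×10^4 V/s.
I_d = C dV/dt with C = ε₀A/d = (8.85×10^-12)(2.78×10^-3)/(2.67×10^-3) = 9.215×10^-12 F, so I_d = (9.215×10^-12)(2.206×10^4) = 2.03×10^-7 A.

2.03×10^-7 A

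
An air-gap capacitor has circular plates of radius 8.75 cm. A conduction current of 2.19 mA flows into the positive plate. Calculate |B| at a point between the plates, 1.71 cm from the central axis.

9.78×10^-10 T

By continuity the displacement current in the gap matches the conduction current: I_d = 2.19×10^-3 A.
∮B·dl = μ₀ I_d,enc with I_d,enc = I_d r²/R² = 8.364×10^-5 A; so B = μ₀ I_d,enc/(2πr) = 9.78×10^-10 T.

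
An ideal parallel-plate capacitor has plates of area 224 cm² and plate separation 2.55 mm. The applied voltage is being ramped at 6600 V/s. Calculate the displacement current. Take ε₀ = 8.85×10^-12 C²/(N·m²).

5.13×10^-7 A

The field between the plates is E = V/d, so dE/dt = (6600)/(2.55×10^-3 m) = 2.588×10^6 V/(m·s).
I_d = ε₀ A (dE/dt) = (8.85×10^-12)(0.0224)(2.588×10^6) = 5.13×10^-7 A.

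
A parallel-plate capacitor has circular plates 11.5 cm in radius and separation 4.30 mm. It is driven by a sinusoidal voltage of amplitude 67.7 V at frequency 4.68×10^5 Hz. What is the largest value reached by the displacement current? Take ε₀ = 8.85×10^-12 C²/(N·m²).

The displacement current equals the conduction current C dV/dt, which peaks at C V₀ ω.
With C = ε₀A/d = (8.85×10^-12)(0.04155)/(4.30×10^-3) = 8.552×10^-11 F and ω = 2πf = 2.941×10^6 rad/s, I_d,max = (8.552×10^-11)(67.7)(2.941×10^6) = 0.0170 A.

0.0170 A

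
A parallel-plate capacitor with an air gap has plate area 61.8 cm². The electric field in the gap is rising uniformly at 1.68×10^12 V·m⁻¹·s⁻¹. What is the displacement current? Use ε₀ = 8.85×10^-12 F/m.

With a uniform field, Φ_E = EA, so I_d = ε₀ A dE/dt = 0.0919 A.

0.0919 A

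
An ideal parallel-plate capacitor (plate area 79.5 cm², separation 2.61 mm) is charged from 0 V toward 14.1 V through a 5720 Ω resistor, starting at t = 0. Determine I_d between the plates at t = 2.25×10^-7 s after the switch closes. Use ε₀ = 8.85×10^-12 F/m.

5.73×10^-4 A

C = ε₀A/d = (8.85×10^-12)(7.95×10^-3)/(2.61×10^-3) = 2.696×10^-11 F, so τ = RC = 1.542×10^-7 s.
The conduction current is I(t) = (V₀/R) e^(−t/τ), and the displacement current between the plates equals it.
t/τ = 1.459; I_d = (14.1/5720) · e^(−1.459) = (2.465×10^-3)(0.2325) = 5.73×10^-4 A.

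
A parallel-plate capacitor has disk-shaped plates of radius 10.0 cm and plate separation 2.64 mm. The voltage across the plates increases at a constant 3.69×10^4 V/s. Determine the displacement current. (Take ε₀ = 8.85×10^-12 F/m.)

3.89×10^-6 A

The displacement current equals the charging current C dV/dt. With C = ε₀A/d = (8.85×10^-12)(0.03142)/(2.64×10^-3) = 1.053×10^-10 F, I_d = (1.053×10^-10)(3.69×10^4) = 3.89×10^-6 A.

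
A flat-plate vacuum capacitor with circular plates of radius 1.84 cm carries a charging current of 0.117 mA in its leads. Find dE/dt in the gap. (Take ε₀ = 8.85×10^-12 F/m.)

1.24×10^10 V/(m·s)

Charge continuity gives I_d = I = 1.17×10^-4 A between the plates.
Since I_d = ε₀ A dE/dt, dE/dt = I_d/(ε₀A) = (1.17×10^-4)/((8.85×10^-12)(1.064×10^-3)) = 1.24×10^10 V/(m·s).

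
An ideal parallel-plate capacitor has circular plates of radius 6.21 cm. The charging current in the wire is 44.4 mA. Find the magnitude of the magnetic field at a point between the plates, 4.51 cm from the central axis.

1.04×10^-7 T

By continuity the displacement current in the gap matches the conduction current: I_d = 0.0444 A.
For r < R the Ampère–Maxwell law gives B(2πr) = μ₀ I_d (r²/R²), so B = μ₀ I_d r/(2πR²) = (4π×10^-7)(0.0444)(0.0451)/(2π·0.0621²) = 1.04×10^-7 T.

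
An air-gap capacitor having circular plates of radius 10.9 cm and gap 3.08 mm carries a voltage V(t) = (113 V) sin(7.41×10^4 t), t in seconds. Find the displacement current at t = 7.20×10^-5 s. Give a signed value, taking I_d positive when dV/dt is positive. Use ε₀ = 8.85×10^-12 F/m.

dV/dt = (113)(7.41×10^4)·cos(5.3352) = 4.884×10^6 V/s.
I_d = C dV/dt with C = ε₀A/d = (8.85×10^-12)(0.03733)/(3.08×10^-3) = 1.073×10^-10 F, so I_d = (1.073×10^-10)(4.884×10^6) = 5.24×10^-4 A.

5.24×10^-4 A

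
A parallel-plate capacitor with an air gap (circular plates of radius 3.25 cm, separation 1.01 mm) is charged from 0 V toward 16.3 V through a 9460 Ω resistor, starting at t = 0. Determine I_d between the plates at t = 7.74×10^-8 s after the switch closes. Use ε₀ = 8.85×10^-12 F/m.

1.30×10^-3 A

C = ε₀A/d = (8.85×10^-12)(3.318×10^-3)/(1.01×10^-3) = 2.907×10^-11 F, so τ = RC = 2.750×10^-7 s.
The conduction current is I(t) = (V₀/R) e^(−t/τ), and the displacement current between the plates equals it.
t/τ = 0.2815; I_d = (16.3/9460) · e^(−0.2815) = (1.723×10^-3)(0.7547) = 1.30×10^-3 A.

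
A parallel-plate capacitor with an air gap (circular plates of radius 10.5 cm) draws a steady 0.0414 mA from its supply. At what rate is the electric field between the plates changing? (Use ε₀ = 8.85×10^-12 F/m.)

1.35×10^8 V/(m·s)

Charge continuity gives I_d = I = 4.14×10^-5 A between the plates.
Then dE/dt = I_d/(ε₀A) = 1.35×10^8 V/(m·s).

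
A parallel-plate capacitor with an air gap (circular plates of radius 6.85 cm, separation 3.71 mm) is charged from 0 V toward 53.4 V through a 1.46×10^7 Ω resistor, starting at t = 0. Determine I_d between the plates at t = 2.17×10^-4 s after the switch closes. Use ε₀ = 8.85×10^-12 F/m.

2.40×10^-6 A

C = ε₀A/d = (8.85×10^-12)(0.01474)/(3.71×10^-3) = 3.516×10^-11 F and τ = RC = 5.133×10^-4 s. I_d in the gap equals the RC charging current.
I_d(t) = (V₀/R) e^(−t/τ) = 3.658×10^-6 · e^(−0.4228) = 2.40×10^-6 A.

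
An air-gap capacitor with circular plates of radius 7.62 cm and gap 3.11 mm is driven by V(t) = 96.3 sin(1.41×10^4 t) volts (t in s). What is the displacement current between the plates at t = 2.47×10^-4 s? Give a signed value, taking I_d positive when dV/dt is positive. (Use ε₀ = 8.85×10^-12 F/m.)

dE/dt = (V₀ω/d)·cos(ωt) with ωt = 3.4827 rad: (96.3)(1.41×10^4)(-0.9424)/(3.11×10^-3) = -4.115×10^8 V/(m·s).
I_d = ε₀ A dE/dt = (8.85×10^-12)(0.01824)(-4.115×10^8) = -6.64×10^-5 A.

-6.64×10^-5 A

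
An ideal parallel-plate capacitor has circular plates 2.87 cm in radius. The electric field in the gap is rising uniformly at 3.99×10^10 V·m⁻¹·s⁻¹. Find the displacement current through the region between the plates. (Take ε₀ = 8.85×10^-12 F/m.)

The displacement current is ε₀ times dΦ_E/dt = ε₀ A dE/dt = (8.85×10^-12)(2.588×10^-3)(3.99×10^10) = 9.14×10^-4 A.

9.14×10^-4 A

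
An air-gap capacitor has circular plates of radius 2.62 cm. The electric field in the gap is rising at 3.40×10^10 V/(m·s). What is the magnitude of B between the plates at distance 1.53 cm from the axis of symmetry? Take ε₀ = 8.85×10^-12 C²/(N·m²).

2.89×10^-9 T

I_d = ε₀ dΦ_E/dt = ε₀ πR² (dE/dt) = (8.85×10^-12)(2.157×10^-3)(3.40×10^10) = 6.490×10^-4 A through the full plate area.
An Ampèrian loop of radius r encloses a fraction (r/R)² of I_d. Then B·2πr = μ₀ I_d (r/R)², giving B = μ₀ I_d r/(2πR²) = 2.89×10^-9 T.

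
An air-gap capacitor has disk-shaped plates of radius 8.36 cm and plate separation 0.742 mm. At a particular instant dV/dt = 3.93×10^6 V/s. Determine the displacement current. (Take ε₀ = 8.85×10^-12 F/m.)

1.03×10^-3 A

E = V/d so dE/dt = (dV/dt)/d = 5.296×10^9 V/(m·s), and I_d = ε₀ A dE/dt = (8.85×10^-12)(0.02196)(5.296×10^9) = 1.03×10^-3 A.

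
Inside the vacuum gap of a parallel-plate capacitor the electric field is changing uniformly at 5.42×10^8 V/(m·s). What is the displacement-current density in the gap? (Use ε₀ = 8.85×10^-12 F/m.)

J_d = ε₀ dE/dt = (8.85×10^-12)(5.42×10^8) = 4.80×10^-3 A/m².

4.80×10^-3 A/m²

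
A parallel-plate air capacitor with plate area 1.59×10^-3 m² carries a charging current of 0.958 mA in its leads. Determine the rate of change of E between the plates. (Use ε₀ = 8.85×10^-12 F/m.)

By continuity, I_d in the gap equals the 0.958 mA flowing in the wire.
Since I_d = ε₀ A dE/dt, dE/dt = I_d/(ε₀A) = (9.58×10^-4)/((8.85×10^-12)(1.59×10^-3)) = 6.81×10^10 V/(m·s).

6.81×10^10 V/(m·s)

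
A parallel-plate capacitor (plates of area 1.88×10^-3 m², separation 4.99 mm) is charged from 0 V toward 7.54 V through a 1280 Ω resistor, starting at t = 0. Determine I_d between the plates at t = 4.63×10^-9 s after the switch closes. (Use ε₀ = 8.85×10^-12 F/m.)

With C = ε₀A/d = (8.85×10^-12)(1.88×10^-3)/(4.99×10^-3) = 3.334×10^-12 F, the time constant is τ = RC = 4.268×10^-9 s, so t/τ = 1.085 and e^(−t/τ) = 0.3379.
I_d = I_cond = (V₀/R) e^(−t/τ) = (5.891×10^-3)(0.3379) = 1.99×10^-3 A.

1.99×10^-3 A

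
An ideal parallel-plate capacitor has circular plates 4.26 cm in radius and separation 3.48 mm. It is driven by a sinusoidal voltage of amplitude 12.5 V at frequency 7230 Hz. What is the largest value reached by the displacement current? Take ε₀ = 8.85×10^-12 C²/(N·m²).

8.23×10^-6 A

(dE/dt)_max = V₀ω/d = 1.632×10^8 V/(m·s); ω = 2πf = 4.543×10^4 rad/s.
I_d,max = ε₀ A (dE/dt)_max = (8.85×10^-12)(5.701×10^-3)(1.632×10^8) = 8.23×10^-6 A.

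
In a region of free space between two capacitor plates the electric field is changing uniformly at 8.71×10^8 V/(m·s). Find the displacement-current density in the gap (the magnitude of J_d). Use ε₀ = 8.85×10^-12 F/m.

The displacement-current density is ε₀ ∂E/∂t = (8.85×10^-12)(8.71×10^8) = 7.71×10^-3 A/m².

7.71×10^-3 A/m²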